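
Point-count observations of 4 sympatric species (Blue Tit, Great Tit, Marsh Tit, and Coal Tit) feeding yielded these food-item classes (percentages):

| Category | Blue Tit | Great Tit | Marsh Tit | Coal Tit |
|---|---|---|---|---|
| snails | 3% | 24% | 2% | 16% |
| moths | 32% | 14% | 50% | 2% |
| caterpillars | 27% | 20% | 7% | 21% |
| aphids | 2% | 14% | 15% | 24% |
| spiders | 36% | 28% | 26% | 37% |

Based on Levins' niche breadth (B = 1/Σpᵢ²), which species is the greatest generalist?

Great Tit

Convert percentages to proportions (divide by 100).
Σp_Blueᵢ² = 0.03² + 0.32² + 0.27² + 0.02² + 0.36² = 0.0009 + 0.1024 + 0.0729 + 0.0004 + 0.1296 = 0.3062
B_Blue = 1 / 0.3062 = 3.2658
Σp_Greaᵢ² = 0.24² + 0.14² + 0.20² + 0.14² + 0.28² = 0.0576 + 0.0196 + 0.0400 + 0.0196 + 0.0784 = 0.2152
B_Grea = 1 / 0.2152 = 4.6468
Σp_Marsᵢ² = 0.02² + 0.50² + 0.07² + 0.15² + 0.26² = 0.0004 + 0.2500 + 0.0049 + 0.0225 + 0.0676 = 0.3454
B_Mars = 1 / 0.3454 = 2.8952
Σp_Coalᵢ² = 0.16² + 0.02² + 0.21² + 0.24² + 0.37² = 0.0256 + 0.0004 + 0.0441 + 0.0576 + 0.1369 = 0.2646
B_Coal = 1 / 0.2646 = 3.7793
Highest B → broadest niche (most generalist): Great Tit (B = 4.65).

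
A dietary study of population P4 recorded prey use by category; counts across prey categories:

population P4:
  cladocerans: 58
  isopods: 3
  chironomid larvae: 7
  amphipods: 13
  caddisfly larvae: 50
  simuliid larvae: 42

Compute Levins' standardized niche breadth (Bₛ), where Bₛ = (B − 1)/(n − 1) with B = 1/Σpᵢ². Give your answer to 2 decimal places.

0.56

Proportions for population P4 (n=173): 58/173=0.3353, 3/173=0.0173, 7/173=0.0405, 13/173=0.0751, 50/173=0.2890, 42/173=0.2428
Σpᵢ² = 0.3353² + 0.0173² + 0.0405² + 0.0751² + 0.2890² + 0.2428² = 0.112426 + 0.000299 + 0.001640 + 0.005640 + 0.083521 + 0.058952 = 0.262478
B = 1 / 0.262478 = 3.8098
Bₛ = (B − 1)/(n − 1) = (3.8098 − 1)/(6 − 1) = 2.8098/5 = 0.5620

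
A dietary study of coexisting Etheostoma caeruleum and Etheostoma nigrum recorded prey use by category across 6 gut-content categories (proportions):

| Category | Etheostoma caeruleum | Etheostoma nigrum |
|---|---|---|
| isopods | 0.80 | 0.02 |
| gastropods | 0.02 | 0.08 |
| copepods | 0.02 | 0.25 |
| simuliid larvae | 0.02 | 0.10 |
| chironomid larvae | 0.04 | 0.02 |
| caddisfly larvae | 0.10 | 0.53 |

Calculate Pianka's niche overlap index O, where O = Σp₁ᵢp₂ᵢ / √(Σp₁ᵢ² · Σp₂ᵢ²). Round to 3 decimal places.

0.162

Σ p₁ᵢp₂ᵢ = 0.0160 + 0.0016 + 0.0050 + 0.0020 + 0.0008 + 0.0530 = 0.0784
Σp_1ᵢ² = 0.80² + 0.02² + 0.02² + 0.02² + 0.04² + 0.10² = 0.6400 + 0.0004 + 0.0004 + 0.0004 + 0.0016 + 0.0100 = 0.6528
Σp_2ᵢ² = 0.02² + 0.08² + 0.25² + 0.10² + 0.02² + 0.53² = 0.0004 + 0.0064 + 0.0625 + 0.0100 + 0.0004 + 0.2809 = 0.3606
O = 0.0784 / √(0.6528 × 0.3606) = 0.0784 / 0.485180 = 0.16159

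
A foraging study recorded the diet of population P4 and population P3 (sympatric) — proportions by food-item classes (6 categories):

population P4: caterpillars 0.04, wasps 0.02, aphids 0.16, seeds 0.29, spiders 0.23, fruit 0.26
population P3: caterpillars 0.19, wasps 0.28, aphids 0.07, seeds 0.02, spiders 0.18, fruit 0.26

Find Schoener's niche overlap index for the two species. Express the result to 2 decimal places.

Σ|p₁ᵢ − p₂ᵢ| = 0.15 + 0.26 + 0.09 + 0.27 + 0.05 + 0.00 = 0.82
D = 1 − ½ × 0.82 = 1 − 0.410 = 0.5900

0.59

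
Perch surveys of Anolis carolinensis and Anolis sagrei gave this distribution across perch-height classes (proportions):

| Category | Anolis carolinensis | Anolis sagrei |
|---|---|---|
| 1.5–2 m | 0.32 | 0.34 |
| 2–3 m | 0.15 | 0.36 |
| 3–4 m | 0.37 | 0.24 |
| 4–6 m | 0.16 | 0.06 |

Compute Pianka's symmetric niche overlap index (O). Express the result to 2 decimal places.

Σ p₁ᵢp₂ᵢ = 0.1088 + 0.0540 + 0.0888 + 0.0096 = 0.2612
Σp_1ᵢ² = 0.32² + 0.15² + 0.37² + 0.16² = 0.1024 + 0.0225 + 0.1369 + 0.0256 = 0.2874
Σp_2ᵢ² = 0.34² + 0.36² + 0.24² + 0.06² = 0.1156 + 0.1296 + 0.0576 + 0.0036 = 0.3064
O = 0.2612 / √(0.2874 × 0.3064) = 0.2612 / 0.29675 = 0.8802

0.88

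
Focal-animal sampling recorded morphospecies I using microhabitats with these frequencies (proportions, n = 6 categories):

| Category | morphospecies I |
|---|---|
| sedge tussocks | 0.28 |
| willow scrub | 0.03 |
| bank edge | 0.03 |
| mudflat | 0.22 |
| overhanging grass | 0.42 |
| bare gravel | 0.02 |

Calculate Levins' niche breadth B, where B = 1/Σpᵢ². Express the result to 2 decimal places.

Σpᵢ² = 0.28² + 0.03² + 0.03² + 0.22² + 0.42² + 0.02² = 0.0784 + 0.0009 + 0.0009 + 0.0484 + 0.1764 + 0.0004 = 0.3054
B = 1 / 0.3054 = 3.2744

3.27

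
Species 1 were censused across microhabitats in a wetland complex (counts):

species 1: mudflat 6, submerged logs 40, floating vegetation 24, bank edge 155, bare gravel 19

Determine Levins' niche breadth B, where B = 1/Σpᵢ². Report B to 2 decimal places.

Proportions for species 1 (n=244): 6/244=0.0246, 40/244=0.1639, 24/244=0.0984, 155/244=0.6352, 19/244=0.0779
Σpᵢ² = 0.0246² + 0.1639² + 0.0984² + 0.6352² + 0.0779² = 0.000605 + 0.026863 + 0.009683 + 0.403479 + 0.006068 = 0.446698
B = 1 / 0.446698 = 2.2386

2.24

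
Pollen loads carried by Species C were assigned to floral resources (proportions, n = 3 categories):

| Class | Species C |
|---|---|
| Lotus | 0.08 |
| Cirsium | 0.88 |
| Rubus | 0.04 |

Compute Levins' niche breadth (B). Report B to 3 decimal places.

1.278

Σpᵢ² = 0.08² + 0.88² + 0.04² = 0.0064 + 0.7744 + 0.0016 = 0.7824
B = 1 / 0.7824 = 1.27812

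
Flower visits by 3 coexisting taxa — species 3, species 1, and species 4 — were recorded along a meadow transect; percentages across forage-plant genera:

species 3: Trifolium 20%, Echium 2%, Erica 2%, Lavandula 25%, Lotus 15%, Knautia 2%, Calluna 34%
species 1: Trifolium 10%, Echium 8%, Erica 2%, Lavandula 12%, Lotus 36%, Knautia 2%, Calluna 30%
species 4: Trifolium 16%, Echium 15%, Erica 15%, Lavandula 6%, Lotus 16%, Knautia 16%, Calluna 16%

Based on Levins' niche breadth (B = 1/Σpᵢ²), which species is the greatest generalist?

Convert percentages to proportions (divide by 100).
Σp_3ᵢ² = 0.20² + 0.02² + 0.02² + 0.25² + 0.15² + 0.02² + 0.34² = 0.0400 + 0.0004 + 0.0004 + 0.0625 + 0.0225 + 0.0004 + 0.1156 = 0.2418
B_3 = 1 / 0.2418 = 4.1356
Σp_1ᵢ² = 0.10² + 0.08² + 0.02² + 0.12² + 0.36² + 0.02² + 0.30² = 0.0100 + 0.0064 + 0.0004 + 0.0144 + 0.1296 + 0.0004 + 0.0900 = 0.2512
B_1 = 1 / 0.2512 = 3.9809
Σp_4ᵢ² = 0.16² + 0.15² + 0.15² + 0.06² + 0.16² + 0.16² + 0.16² = 0.0256 + 0.0225 + 0.0225 + 0.0036 + 0.0256 + 0.0256 + 0.0256 = 0.1510
B_4 = 1 / 0.1510 = 6.6225
Highest B → broadest niche (most generalist): species 4 (B = 6.62).

species 4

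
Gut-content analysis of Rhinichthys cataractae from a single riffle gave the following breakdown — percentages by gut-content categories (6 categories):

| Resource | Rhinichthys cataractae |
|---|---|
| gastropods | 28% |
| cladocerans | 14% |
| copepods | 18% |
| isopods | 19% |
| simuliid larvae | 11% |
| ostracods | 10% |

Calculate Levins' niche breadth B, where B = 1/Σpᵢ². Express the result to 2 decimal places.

Convert percentages to proportions (divide by 100).
Σpᵢ² = 0.28² + 0.14² + 0.18² + 0.19² + 0.11² + 0.10² = 0.0784 + 0.0196 + 0.0324 + 0.0361 + 0.0121 + 0.0100 = 0.1886
B = 1 / 0.1886 = 5.3022

5.30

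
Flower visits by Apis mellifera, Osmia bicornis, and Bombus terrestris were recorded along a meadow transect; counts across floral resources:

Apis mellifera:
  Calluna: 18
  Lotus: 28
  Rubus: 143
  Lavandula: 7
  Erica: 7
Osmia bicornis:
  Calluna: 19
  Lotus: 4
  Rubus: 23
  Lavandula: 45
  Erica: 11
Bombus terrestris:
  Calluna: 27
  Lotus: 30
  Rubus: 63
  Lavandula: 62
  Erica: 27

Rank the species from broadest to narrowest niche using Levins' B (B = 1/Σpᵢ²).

Proportions for Apis mellifera (n=203): 18/203=0.0887, 28/203=0.1379, 143/203=0.7044, 7/203=0.0345, 7/203=0.0345
Proportions for Osmia bicornis (n=102): 19/102=0.1863, 4/102=0.0392, 23/102=0.2255, 45/102=0.4412, 11/102=0.1078
Proportions for Bombus terrestris (n=209): 27/209=0.1292, 30/209=0.1435, 63/209=0.3014, 62/209=0.2967, 27/209=0.1292
Σp_mellᵢ² = 0.0887² + 0.1379² + 0.7044² + 0.0345² + 0.0345² = 0.007868 + 0.019016 + 0.496179 + 0.001190 + 0.001190 = 0.525443
B_mell = 1 / 0.525443 = 1.9032
Σp_bicoᵢ² = 0.1863² + 0.0392² + 0.2255² + 0.4412² + 0.1078² = 0.034708 + 0.001537 + 0.050850 + 0.194657 + 0.011621 = 0.293373
B_bico = 1 / 0.293373 = 3.4086
Σp_terrᵢ² = 0.1292² + 0.1435² + 0.3014² + 0.2967² + 0.1292² = 0.016693 + 0.020592 + 0.090842 + 0.088031 + 0.016693 = 0.232851
B_terr = 1 / 0.232851 = 4.2946
Ranking by B (broadest → narrowest): Bombus terrestris (4.29) > Osmia bicornis (3.41) > Apis mellifera (1.90)

Bombus terrestris > Osmia bicornis > Apis mellifera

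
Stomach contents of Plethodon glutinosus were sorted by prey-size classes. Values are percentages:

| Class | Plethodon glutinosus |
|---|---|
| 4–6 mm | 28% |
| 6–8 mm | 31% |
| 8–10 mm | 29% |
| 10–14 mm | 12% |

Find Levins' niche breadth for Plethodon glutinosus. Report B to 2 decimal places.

3.66

Convert percentages to proportions (divide by 100).
Σpᵢ² = 0.28² + 0.31² + 0.29² + 0.12² = 0.0784 + 0.0961 + 0.0841 + 0.0144 = 0.2730
B = 1 / 0.2730 = 3.6630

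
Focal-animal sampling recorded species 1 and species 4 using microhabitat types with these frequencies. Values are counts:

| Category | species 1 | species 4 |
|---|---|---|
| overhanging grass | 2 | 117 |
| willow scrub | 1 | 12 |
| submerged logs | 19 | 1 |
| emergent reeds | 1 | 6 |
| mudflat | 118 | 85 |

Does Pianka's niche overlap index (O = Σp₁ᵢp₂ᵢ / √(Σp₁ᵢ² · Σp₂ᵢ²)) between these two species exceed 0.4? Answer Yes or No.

Proportions for species 1 (n=141): 2/141=0.0142, 1/141=0.0071, 19/141=0.1348, 1/141=0.0071, 118/141=0.8369
Proportions for species 4 (n=221): 117/221=0.5294, 12/221=0.0543, 1/221=0.0045, 6/221=0.0271, 85/221=0.3846
Σ p₁ᵢp₂ᵢ = 0.007517 + 0.000386 + 0.000607 + 0.000192 + 0.321872 = 0.330574
Σp_1ᵢ² = 0.0142² + 0.0071² + 0.1348² + 0.0071² + 0.8369² = 0.000202 + 0.000050 + 0.018171 + 0.000050 + 0.700402 = 0.718875
Σp_2ᵢ² = 0.5294² + 0.0543² + 0.0045² + 0.0271² + 0.3846² = 0.280264 + 0.002948 + 0.000020 + 0.000734 + 0.147917 = 0.431883
O = 0.330574 / √(0.718875 × 0.431883) = 0.330574 / 0.5571983 = 0.5933
O = 0.5933 > 0.4 → Yes.

Yes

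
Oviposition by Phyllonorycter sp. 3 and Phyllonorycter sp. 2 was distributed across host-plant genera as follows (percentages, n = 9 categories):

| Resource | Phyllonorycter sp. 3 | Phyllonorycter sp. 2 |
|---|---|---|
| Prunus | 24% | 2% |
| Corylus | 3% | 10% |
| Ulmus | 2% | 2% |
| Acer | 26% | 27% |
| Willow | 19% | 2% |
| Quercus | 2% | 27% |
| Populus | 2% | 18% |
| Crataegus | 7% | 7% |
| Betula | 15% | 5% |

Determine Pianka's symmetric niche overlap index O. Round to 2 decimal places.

0.53

Convert percentages to proportions (divide by 100).
Σ p₁ᵢp₂ᵢ = 0.0048 + 0.0030 + 0.0004 + 0.0702 + 0.0038 + 0.0054 + 0.0036 + 0.0049 + 0.0075 = 0.1036
Σp_1ᵢ² = 0.24² + 0.03² + 0.02² + 0.26² + 0.19² + 0.02² + 0.02² + 0.07² + 0.15² = 0.0576 + 0.0009 + 0.0004 + 0.0676 + 0.0361 + 0.0004 + 0.0004 + 0.0049 + 0.0225 = 0.1908
Σp_2ᵢ² = 0.02² + 0.10² + 0.02² + 0.27² + 0.02² + 0.27² + 0.18² + 0.07² + 0.05² = 0.0004 + 0.0100 + 0.0004 + 0.0729 + 0.0004 + 0.0729 + 0.0324 + 0.0049 + 0.0025 = 0.1968
O = 0.1036 / √(0.1908 × 0.1968) = 0.1036 / 0.19378 = 0.5346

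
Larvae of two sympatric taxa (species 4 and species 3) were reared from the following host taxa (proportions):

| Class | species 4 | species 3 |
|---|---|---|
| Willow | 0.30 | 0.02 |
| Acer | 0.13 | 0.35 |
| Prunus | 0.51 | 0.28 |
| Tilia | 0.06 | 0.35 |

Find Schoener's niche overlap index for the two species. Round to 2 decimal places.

Σ|p₁ᵢ − p₂ᵢ| = 0.28 + 0.22 + 0.23 + 0.29 = 1.02
D = 1 − ½ × 1.02 = 1 − 0.510 = 0.4900

0.49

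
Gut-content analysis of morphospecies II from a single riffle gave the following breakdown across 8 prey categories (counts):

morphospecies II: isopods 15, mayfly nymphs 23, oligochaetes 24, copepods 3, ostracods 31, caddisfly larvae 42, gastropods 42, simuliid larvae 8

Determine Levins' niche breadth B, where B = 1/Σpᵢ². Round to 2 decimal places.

Proportions for morphospecies II (n=188): 15/188=0.0798, 23/188=0.1223, 24/188=0.1277, 3/188=0.0160, 31/188=0.1649, 42/188=0.2234, 42/188=0.2234, 8/188=0.0426
Σpᵢ² = 0.0798² + 0.1223² + 0.1277² + 0.0160² + 0.1649² + 0.2234² + 0.2234² + 0.0426² = 0.006368 + 0.014957 + 0.016307 + 0.000256 + 0.027192 + 0.049908 + 0.049908 + 0.001815 = 0.166711
B = 1 / 0.166711 = 5.9984

6.00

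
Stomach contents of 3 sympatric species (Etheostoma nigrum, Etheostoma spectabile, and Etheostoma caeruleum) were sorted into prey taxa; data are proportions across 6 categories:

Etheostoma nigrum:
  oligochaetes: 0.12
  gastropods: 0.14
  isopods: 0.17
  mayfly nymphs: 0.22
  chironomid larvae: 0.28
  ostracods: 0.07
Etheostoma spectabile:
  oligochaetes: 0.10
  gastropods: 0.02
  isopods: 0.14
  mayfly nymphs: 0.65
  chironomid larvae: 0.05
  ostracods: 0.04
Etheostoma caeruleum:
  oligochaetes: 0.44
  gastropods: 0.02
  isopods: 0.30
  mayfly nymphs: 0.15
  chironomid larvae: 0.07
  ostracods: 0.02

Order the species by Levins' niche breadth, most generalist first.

Σp_nigrᵢ² = 0.12² + 0.14² + 0.17² + 0.22² + 0.28² + 0.07² = 0.0144 + 0.0196 + 0.0289 + 0.0484 + 0.0784 + 0.0049 = 0.1946
B_nigr = 1 / 0.1946 = 5.1387
Σp_specᵢ² = 0.10² + 0.02² + 0.14² + 0.65² + 0.05² + 0.04² = 0.0100 + 0.0004 + 0.0196 + 0.4225 + 0.0025 + 0.0016 = 0.4566
B_spec = 1 / 0.4566 = 2.1901
Σp_caerᵢ² = 0.44² + 0.02² + 0.30² + 0.15² + 0.07² + 0.02² = 0.1936 + 0.0004 + 0.0900 + 0.0225 + 0.0049 + 0.0004 = 0.3118
B_caer = 1 / 0.3118 = 3.2072
Ranking by B (broadest → narrowest): Etheostoma nigrum (5.14) > Etheostoma caeruleum (3.21) > Etheostoma spectabile (2.19)

Etheostoma nigrum > Etheostoma caeruleum > Etheostoma spectabile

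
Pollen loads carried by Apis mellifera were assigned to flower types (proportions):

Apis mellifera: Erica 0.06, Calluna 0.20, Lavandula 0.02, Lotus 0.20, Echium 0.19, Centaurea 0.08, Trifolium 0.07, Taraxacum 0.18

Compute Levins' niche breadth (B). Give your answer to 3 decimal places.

6.105

Σpᵢ² = 0.06² + 0.20² + 0.02² + 0.20² + 0.19² + 0.08² + 0.07² + 0.18² = 0.0036 + 0.0400 + 0.0004 + 0.0400 + 0.0361 + 0.0064 + 0.0049 + 0.0324 = 0.1638
B = 1 / 0.1638 = 6.10501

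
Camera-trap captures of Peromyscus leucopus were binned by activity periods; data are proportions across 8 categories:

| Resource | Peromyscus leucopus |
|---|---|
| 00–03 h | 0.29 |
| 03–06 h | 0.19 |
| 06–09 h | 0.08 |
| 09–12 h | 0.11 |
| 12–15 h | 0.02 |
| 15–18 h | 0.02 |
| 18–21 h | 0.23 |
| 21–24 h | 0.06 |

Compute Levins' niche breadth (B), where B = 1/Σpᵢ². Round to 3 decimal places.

5.102

Σpᵢ² = 0.29² + 0.19² + 0.08² + 0.11² + 0.02² + 0.02² + 0.23² + 0.06² = 0.0841 + 0.0361 + 0.0064 + 0.0121 + 0.0004 + 0.0004 + 0.0529 + 0.0036 = 0.1960
B = 1 / 0.1960 = 5.10204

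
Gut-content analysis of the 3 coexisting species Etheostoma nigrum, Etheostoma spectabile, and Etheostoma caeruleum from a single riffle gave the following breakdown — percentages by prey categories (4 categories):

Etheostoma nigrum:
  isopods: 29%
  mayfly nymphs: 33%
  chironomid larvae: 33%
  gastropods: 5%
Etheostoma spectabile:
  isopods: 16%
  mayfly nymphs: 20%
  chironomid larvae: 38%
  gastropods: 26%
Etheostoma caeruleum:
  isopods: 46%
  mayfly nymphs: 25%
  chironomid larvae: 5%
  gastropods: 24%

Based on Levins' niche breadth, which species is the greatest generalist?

Convert percentages to proportions (divide by 100).
Σp_nigrᵢ² = 0.29² + 0.33² + 0.33² + 0.05² = 0.0841 + 0.1089 + 0.1089 + 0.0025 = 0.3044
B_nigr = 1 / 0.3044 = 3.2852
Σp_specᵢ² = 0.16² + 0.20² + 0.38² + 0.26² = 0.0256 + 0.0400 + 0.1444 + 0.0676 = 0.2776
B_spec = 1 / 0.2776 = 3.6023
Σp_caerᵢ² = 0.46² + 0.25² + 0.05² + 0.24² = 0.2116 + 0.0625 + 0.0025 + 0.0576 = 0.3342
B_caer = 1 / 0.3342 = 2.9922
Highest B → broadest niche (most generalist): Etheostoma spectabile (B = 3.60).

Etheostoma spectabile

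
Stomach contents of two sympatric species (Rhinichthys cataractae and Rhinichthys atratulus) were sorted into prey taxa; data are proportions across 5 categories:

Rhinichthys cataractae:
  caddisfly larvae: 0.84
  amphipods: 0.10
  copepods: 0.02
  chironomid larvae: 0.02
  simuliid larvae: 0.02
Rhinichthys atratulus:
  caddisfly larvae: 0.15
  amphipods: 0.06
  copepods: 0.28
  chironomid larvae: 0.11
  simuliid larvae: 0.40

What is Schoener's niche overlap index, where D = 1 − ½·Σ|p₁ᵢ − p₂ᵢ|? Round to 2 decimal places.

0.27

Σ|p₁ᵢ − p₂ᵢ| = 0.69 + 0.04 + 0.26 + 0.09 + 0.38 = 1.46
D = 1 − ½ × 1.46 = 1 − 0.730 = 0.2700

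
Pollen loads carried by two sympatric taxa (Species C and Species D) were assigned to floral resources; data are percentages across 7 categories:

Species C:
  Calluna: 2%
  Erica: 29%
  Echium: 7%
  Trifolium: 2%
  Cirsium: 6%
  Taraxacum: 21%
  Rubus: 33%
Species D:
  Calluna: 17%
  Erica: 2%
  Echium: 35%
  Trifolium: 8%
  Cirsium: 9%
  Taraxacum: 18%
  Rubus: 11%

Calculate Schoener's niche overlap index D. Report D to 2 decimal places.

0.48

Convert percentages to proportions (divide by 100).
Σ|p₁ᵢ − p₂ᵢ| = 0.15 + 0.27 + 0.28 + 0.06 + 0.03 + 0.03 + 0.22 = 1.04
D = 1 − ½ × 1.04 = 1 − 0.520 = 0.4800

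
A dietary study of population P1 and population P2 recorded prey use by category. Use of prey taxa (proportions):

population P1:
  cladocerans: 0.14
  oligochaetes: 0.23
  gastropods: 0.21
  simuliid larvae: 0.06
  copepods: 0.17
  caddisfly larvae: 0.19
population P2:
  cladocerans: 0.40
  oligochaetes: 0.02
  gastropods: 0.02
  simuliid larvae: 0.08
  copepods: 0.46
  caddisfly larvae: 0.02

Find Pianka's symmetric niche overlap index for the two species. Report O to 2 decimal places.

0.57

Σ p₁ᵢp₂ᵢ = 0.0560 + 0.0046 + 0.0042 + 0.0048 + 0.0782 + 0.0038 = 0.1516
Σp_1ᵢ² = 0.14² + 0.23² + 0.21² + 0.06² + 0.17² + 0.19² = 0.0196 + 0.0529 + 0.0441 + 0.0036 + 0.0289 + 0.0361 = 0.1852
Σp_2ᵢ² = 0.40² + 0.02² + 0.02² + 0.08² + 0.46² + 0.02² = 0.1600 + 0.0004 + 0.0004 + 0.0064 + 0.2116 + 0.0004 = 0.3792
O = 0.1516 / √(0.1852 × 0.3792) = 0.1516 / 0.26501 = 0.5721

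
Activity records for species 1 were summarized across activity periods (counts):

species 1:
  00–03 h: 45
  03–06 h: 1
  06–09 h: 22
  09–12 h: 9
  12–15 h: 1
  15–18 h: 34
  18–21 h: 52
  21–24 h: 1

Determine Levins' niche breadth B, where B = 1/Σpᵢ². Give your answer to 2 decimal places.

Proportions for species 1 (n=165): 45/165=0.2727, 1/165=0.0061, 22/165=0.1333, 9/165=0.0545, 1/165=0.0061, 34/165=0.2061, 52/165=0.3152, 1/165=0.0061
Σpᵢ² = 0.2727² + 0.0061² + 0.1333² + 0.0545² + 0.0061² + 0.2061² + 0.3152² + 0.0061² = 0.074365 + 0.000037 + 0.017769 + 0.002970 + 0.000037 + 0.042477 + 0.099351 + 0.000037 = 0.237043
B = 1 / 0.237043 = 4.2186

4.22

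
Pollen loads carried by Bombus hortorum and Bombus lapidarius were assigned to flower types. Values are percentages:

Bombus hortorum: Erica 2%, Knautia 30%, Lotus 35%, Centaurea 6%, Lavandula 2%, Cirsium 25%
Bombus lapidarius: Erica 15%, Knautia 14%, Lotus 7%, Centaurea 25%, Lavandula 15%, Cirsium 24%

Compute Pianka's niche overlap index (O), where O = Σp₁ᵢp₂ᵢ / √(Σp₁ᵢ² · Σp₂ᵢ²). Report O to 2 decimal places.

Convert percentages to proportions (divide by 100).
Σ p₁ᵢp₂ᵢ = 0.0030 + 0.0420 + 0.0245 + 0.0150 + 0.0030 + 0.0600 = 0.1475
Σp_1ᵢ² = 0.02² + 0.30² + 0.35² + 0.06² + 0.02² + 0.25² = 0.0004 + 0.0900 + 0.1225 + 0.0036 + 0.0004 + 0.0625 = 0.2794
Σp_2ᵢ² = 0.15² + 0.14² + 0.07² + 0.25² + 0.15² + 0.24² = 0.0225 + 0.0196 + 0.0049 + 0.0625 + 0.0225 + 0.0576 = 0.1896
O = 0.1475 / √(0.2794 × 0.1896) = 0.1475 / 0.23016 = 0.6409

0.64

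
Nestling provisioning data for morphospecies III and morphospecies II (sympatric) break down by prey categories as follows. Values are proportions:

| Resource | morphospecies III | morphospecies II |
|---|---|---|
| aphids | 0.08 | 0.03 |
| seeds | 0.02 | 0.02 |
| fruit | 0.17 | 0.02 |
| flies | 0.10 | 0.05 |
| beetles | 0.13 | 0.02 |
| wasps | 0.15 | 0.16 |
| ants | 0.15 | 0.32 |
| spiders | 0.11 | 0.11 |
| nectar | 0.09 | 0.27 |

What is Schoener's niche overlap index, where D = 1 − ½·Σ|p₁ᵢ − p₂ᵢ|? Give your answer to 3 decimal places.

Σ|p₁ᵢ − p₂ᵢ| = 0.05 + 0.00 + 0.15 + 0.05 + 0.11 + 0.01 + 0.17 + 0.00 + 0.18 = 0.72
D = 1 − ½ × 0.72 = 1 − 0.360 = 0.64000

0.640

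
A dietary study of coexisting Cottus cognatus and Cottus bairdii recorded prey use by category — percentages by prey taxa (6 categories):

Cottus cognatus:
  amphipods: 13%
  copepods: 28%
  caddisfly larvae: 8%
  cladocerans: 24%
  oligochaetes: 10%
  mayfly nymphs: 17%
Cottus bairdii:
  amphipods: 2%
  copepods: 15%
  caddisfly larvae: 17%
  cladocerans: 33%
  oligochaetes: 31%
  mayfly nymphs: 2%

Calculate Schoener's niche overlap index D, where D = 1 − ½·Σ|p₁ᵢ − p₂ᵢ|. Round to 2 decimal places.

Convert percentages to proportions (divide by 100).
Σ|p₁ᵢ − p₂ᵢ| = 0.11 + 0.13 + 0.09 + 0.09 + 0.21 + 0.15 = 0.78
D = 1 − ½ × 0.78 = 1 − 0.390 = 0.6100

0.61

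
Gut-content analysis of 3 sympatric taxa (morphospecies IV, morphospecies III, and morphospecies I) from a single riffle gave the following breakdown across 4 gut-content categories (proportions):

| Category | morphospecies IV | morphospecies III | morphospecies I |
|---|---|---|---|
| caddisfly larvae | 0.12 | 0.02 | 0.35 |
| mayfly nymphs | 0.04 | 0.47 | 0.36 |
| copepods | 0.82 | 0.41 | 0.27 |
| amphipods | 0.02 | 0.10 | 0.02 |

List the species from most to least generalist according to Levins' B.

Σp_IVᵢ² = 0.12² + 0.04² + 0.82² + 0.02² = 0.0144 + 0.0016 + 0.6724 + 0.0004 = 0.6888
B_IV = 1 / 0.6888 = 1.4518
Σp_IIIᵢ² = 0.02² + 0.47² + 0.41² + 0.10² = 0.0004 + 0.2209 + 0.1681 + 0.0100 = 0.3994
B_III = 1 / 0.3994 = 2.5038
Σp_Iᵢ² = 0.35² + 0.36² + 0.27² + 0.02² = 0.1225 + 0.1296 + 0.0729 + 0.0004 = 0.3254
B_I = 1 / 0.3254 = 3.0731
Ranking by B (broadest → narrowest): morphospecies I (3.07) > morphospecies III (2.50) > morphospecies IV (1.45)

morphospecies I > morphospecies III > morphospecies IV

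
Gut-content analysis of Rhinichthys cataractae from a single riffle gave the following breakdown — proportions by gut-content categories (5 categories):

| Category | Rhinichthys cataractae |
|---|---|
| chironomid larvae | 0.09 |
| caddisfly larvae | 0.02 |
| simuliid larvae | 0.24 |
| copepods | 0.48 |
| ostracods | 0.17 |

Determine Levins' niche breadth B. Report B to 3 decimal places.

3.073

Σpᵢ² = 0.09² + 0.02² + 0.24² + 0.48² + 0.17² = 0.0081 + 0.0004 + 0.0576 + 0.2304 + 0.0289 = 0.3254
B = 1 / 0.3254 = 3.07314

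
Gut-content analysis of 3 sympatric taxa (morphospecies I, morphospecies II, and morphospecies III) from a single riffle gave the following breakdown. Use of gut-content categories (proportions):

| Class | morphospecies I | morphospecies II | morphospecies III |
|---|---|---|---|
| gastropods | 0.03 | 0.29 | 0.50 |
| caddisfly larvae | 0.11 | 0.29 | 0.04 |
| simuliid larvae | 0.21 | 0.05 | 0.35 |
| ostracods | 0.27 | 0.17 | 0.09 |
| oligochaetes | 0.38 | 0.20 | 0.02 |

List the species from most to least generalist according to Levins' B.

morphospecies II > morphospecies I > morphospecies III

Σp_Iᵢ² = 0.03² + 0.11² + 0.21² + 0.27² + 0.38² = 0.0009 + 0.0121 + 0.0441 + 0.0729 + 0.1444 = 0.2744
B_I = 1 / 0.2744 = 3.6443
Σp_IIᵢ² = 0.29² + 0.29² + 0.05² + 0.17² + 0.20² = 0.0841 + 0.0841 + 0.0025 + 0.0289 + 0.0400 = 0.2396
B_II = 1 / 0.2396 = 4.1736
Σp_IIIᵢ² = 0.50² + 0.04² + 0.35² + 0.09² + 0.02² = 0.2500 + 0.0016 + 0.1225 + 0.0081 + 0.0004 = 0.3826
B_III = 1 / 0.3826 = 2.6137
Ranking by B (broadest → narrowest): morphospecies II (4.17) > morphospecies I (3.64) > morphospecies III (2.61)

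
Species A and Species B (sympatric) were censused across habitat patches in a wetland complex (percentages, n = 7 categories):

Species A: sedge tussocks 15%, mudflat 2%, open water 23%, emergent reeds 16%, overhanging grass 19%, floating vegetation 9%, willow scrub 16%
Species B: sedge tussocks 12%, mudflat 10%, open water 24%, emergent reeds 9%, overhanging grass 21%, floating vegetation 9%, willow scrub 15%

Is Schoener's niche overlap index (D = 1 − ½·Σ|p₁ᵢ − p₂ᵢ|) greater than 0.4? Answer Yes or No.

Convert percentages to proportions (divide by 100).
Σ|p₁ᵢ − p₂ᵢ| = 0.03 + 0.08 + 0.01 + 0.07 + 0.02 + 0.00 + 0.01 = 0.22
D = 1 − ½ × 0.22 = 1 − 0.110 = 0.8900
D = 0.8900 > 0.4 → Yes.

Yes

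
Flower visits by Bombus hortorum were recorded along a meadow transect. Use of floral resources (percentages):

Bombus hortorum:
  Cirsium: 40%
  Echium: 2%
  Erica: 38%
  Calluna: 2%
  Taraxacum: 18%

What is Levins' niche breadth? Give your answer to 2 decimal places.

Convert percentages to proportions (divide by 100).
Σpᵢ² = 0.40² + 0.02² + 0.38² + 0.02² + 0.18² = 0.1600 + 0.0004 + 0.1444 + 0.0004 + 0.0324 = 0.3376
B = 1 / 0.3376 = 2.9621

2.96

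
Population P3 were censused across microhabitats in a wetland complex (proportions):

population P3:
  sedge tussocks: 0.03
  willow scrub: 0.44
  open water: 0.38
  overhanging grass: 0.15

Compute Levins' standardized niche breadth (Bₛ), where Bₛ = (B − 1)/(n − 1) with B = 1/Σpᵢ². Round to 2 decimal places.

0.59

Σpᵢ² = 0.03² + 0.44² + 0.38² + 0.15² = 0.0009 + 0.1936 + 0.1444 + 0.0225 = 0.3614
B = 1 / 0.3614 = 2.7670
Bₛ = (B − 1)/(n − 1) = (2.7670 − 1)/(4 − 1) = 1.7670/3 = 0.5890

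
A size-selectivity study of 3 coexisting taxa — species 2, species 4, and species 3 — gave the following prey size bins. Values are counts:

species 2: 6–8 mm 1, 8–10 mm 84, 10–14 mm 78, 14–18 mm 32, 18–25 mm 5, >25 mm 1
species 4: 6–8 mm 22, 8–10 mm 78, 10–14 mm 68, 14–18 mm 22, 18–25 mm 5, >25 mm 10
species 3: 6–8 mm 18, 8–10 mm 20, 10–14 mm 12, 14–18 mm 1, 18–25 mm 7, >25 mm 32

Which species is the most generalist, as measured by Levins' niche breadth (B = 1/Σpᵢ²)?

Proportions for species 2 (n=201): 1/201=0.0050, 84/201=0.4179, 78/201=0.3881, 32/201=0.1592, 5/201=0.0249, 1/201=0.0050
Proportions for species 4 (n=205): 22/205=0.1073, 78/205=0.3805, 68/205=0.3317, 22/205=0.1073, 5/205=0.0244, 10/205=0.0488
Proportions for species 3 (n=90): 18/90=0.2000, 20/90=0.2222, 12/90=0.1333, 1/90=0.0111, 7/90=0.0778, 32/90=0.3556
Σp_2ᵢ² = 0.0050² + 0.4179² + 0.3881² + 0.1592² + 0.0249² + 0.0050² = 0.000025 + 0.174640 + 0.150622 + 0.025345 + 0.000620 + 0.000025 = 0.351277
B_2 = 1 / 0.351277 = 2.8468
Σp_4ᵢ² = 0.1073² + 0.3805² + 0.3317² + 0.1073² + 0.0244² + 0.0488² = 0.011513 + 0.144780 + 0.110025 + 0.011513 + 0.000595 + 0.002381 = 0.280807
B_4 = 1 / 0.280807 = 3.5612
Σp_3ᵢ² = 0.2000² + 0.2222² + 0.1333² + 0.0111² + 0.0778² + 0.3556² = 0.040000 + 0.049373 + 0.017769 + 0.000123 + 0.006053 + 0.126451 = 0.239769
B_3 = 1 / 0.239769 = 4.1707
Highest B → broadest niche (most generalist): species 3 (B = 4.17).

species 3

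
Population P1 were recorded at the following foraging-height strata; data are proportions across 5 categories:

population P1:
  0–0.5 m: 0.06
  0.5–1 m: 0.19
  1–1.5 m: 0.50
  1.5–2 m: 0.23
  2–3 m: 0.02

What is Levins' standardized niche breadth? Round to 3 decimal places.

0.479

Σpᵢ² = 0.06² + 0.19² + 0.50² + 0.23² + 0.02² = 0.0036 + 0.0361 + 0.2500 + 0.0529 + 0.0004 = 0.3430
B = 1 / 0.3430 = 2.91545
Bₛ = (B − 1)/(n − 1) = (2.91545 − 1)/(5 − 1) = 1.91545/4 = 0.47886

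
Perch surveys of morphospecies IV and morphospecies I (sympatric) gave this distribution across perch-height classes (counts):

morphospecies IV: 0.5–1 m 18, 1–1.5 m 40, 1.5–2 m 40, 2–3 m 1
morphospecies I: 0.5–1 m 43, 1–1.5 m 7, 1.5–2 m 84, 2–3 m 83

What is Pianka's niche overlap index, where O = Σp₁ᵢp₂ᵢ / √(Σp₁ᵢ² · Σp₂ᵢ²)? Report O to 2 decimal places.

0.60

Proportions for morphospecies IV (n=99): 18/99=0.1818, 40/99=0.4040, 40/99=0.4040, 1/99=0.0101
Proportions for morphospecies I (n=217): 43/217=0.1982, 7/217=0.0323, 84/217=0.3871, 83/217=0.3825
Σ p₁ᵢp₂ᵢ = 0.036033 + 0.013049 + 0.156388 + 0.003863 = 0.209333
Σp_1ᵢ² = 0.1818² + 0.4040² + 0.4040² + 0.0101² = 0.033051 + 0.163216 + 0.163216 + 0.000102 = 0.359585
Σp_2ᵢ² = 0.1982² + 0.0323² + 0.3871² + 0.3825² = 0.039283 + 0.001043 + 0.149846 + 0.146306 = 0.336478
O = 0.209333 / √(0.359585 × 0.336478) = 0.209333 / 0.3478397 = 0.6018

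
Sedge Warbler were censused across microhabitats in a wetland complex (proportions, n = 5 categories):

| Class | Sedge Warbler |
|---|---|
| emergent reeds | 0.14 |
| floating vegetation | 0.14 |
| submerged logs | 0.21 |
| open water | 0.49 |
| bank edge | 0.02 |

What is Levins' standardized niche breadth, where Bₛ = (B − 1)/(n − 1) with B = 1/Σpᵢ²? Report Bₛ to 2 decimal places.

Σpᵢ² = 0.14² + 0.14² + 0.21² + 0.49² + 0.02² = 0.0196 + 0.0196 + 0.0441 + 0.2401 + 0.0004 = 0.3238
B = 1 / 0.3238 = 3.0883
Bₛ = (B − 1)/(n − 1) = (3.0883 − 1)/(5 − 1) = 2.0883/4 = 0.5221

0.52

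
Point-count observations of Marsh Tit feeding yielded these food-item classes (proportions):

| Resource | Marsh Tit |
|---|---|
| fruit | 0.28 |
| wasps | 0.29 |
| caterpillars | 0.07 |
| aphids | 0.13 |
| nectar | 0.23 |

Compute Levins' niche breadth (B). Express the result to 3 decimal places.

4.216

Σpᵢ² = 0.28² + 0.29² + 0.07² + 0.13² + 0.23² = 0.0784 + 0.0841 + 0.0049 + 0.0169 + 0.0529 = 0.2372
B = 1 / 0.2372 = 4.21585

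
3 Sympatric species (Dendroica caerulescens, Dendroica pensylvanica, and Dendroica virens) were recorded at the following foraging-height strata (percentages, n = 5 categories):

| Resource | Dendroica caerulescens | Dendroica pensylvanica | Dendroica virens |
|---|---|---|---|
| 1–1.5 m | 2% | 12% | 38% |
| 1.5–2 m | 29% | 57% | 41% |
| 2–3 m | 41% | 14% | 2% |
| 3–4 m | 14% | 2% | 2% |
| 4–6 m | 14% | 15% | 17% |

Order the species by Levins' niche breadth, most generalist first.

Dendroica caerulescens > Dendroica virens > Dendroica pensylvanica

Convert percentages to proportions (divide by 100).
Σp_caerᵢ² = 0.02² + 0.29² + 0.41² + 0.14² + 0.14² = 0.0004 + 0.0841 + 0.1681 + 0.0196 + 0.0196 = 0.2918
B_caer = 1 / 0.2918 = 3.4270
Σp_pensᵢ² = 0.12² + 0.57² + 0.14² + 0.02² + 0.15² = 0.0144 + 0.3249 + 0.0196 + 0.0004 + 0.0225 = 0.3818
B_pens = 1 / 0.3818 = 2.6192
Σp_vireᵢ² = 0.38² + 0.41² + 0.02² + 0.02² + 0.17² = 0.1444 + 0.1681 + 0.0004 + 0.0004 + 0.0289 = 0.3422
B_vire = 1 / 0.3422 = 2.9223
Ranking by B (broadest → narrowest): Dendroica caerulescens (3.43) > Dendroica virens (2.92) > Dendroica pensylvanica (2.62)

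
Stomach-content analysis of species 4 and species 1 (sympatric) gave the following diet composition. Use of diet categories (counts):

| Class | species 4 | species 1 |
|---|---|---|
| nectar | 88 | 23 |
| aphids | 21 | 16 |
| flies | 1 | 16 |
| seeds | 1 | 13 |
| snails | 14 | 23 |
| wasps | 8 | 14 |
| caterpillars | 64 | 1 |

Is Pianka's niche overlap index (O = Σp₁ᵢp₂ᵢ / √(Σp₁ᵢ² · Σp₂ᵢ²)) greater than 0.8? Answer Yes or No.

No

Proportions for species 4 (n=197): 88/197=0.4467, 21/197=0.1066, 1/197=0.0051, 1/197=0.0051, 14/197=0.0711, 8/197=0.0406, 64/197=0.3249
Proportions for species 1 (n=106): 23/106=0.2170, 16/106=0.1509, 16/106=0.1509, 13/106=0.1226, 23/106=0.2170, 14/106=0.1321, 1/106=0.0094
Σ p₁ᵢp₂ᵢ = 0.096934 + 0.016086 + 0.000770 + 0.000625 + 0.015429 + 0.005363 + 0.003054 = 0.138261
Σp_1ᵢ² = 0.4467² + 0.1066² + 0.0051² + 0.0051² + 0.0711² + 0.0406² + 0.3249² = 0.199541 + 0.011364 + 0.000026 + 0.000026 + 0.005055 + 0.001648 + 0.105560 = 0.323220
Σp_2ᵢ² = 0.2170² + 0.1509² + 0.1509² + 0.1226² + 0.2170² + 0.1321² + 0.0094² = 0.047089 + 0.022771 + 0.022771 + 0.015031 + 0.047089 + 0.017450 + 0.000088 = 0.172289
O = 0.138261 / √(0.323220 × 0.172289) = 0.138261 / 0.2359815 = 0.5859
O = 0.5859 < 0.8 → No.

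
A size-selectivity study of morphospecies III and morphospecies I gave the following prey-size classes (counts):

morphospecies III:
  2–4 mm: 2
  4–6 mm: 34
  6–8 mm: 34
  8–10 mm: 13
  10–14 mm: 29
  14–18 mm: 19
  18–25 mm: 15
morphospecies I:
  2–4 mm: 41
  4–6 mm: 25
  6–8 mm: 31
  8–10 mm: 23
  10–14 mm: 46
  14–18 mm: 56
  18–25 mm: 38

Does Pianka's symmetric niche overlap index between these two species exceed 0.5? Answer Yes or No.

Yes

Proportions for morphospecies III (n=146): 2/146=0.0137, 34/146=0.2329, 34/146=0.2329, 13/146=0.0890, 29/146=0.1986, 19/146=0.1301, 15/146=0.1027
Proportions for morphospecies I (n=260): 41/260=0.1577, 25/260=0.0962, 31/260=0.1192, 23/260=0.0885, 46/260=0.1769, 56/260=0.2154, 38/260=0.1462
Σ p₁ᵢp₂ᵢ = 0.002160 + 0.022405 + 0.027762 + 0.007877 + 0.035132 + 0.028024 + 0.015015 = 0.138375
Σp_1ᵢ² = 0.0137² + 0.2329² + 0.2329² + 0.0890² + 0.1986² + 0.1301² + 0.1027² = 0.000188 + 0.054242 + 0.054242 + 0.007921 + 0.039442 + 0.016926 + 0.010547 = 0.183508
Σp_2ᵢ² = 0.1577² + 0.0962² + 0.1192² + 0.0885² + 0.1769² + 0.2154² + 0.1462² = 0.024869 + 0.009254 + 0.014209 + 0.007832 + 0.031294 + 0.046397 + 0.021374 = 0.155229
O = 0.138375 / √(0.183508 × 0.155229) = 0.138375 / 0.1687773 = 0.8199
O = 0.8199 > 0.5 → Yes.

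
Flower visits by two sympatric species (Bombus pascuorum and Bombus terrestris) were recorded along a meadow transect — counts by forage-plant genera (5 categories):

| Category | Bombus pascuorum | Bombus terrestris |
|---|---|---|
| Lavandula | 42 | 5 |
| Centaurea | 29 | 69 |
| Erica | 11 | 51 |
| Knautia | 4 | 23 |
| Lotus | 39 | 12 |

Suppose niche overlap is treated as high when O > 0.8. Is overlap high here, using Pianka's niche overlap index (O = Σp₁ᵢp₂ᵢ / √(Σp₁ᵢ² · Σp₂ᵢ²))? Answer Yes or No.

Proportions for Bombus pascuorum (n=125): 42/125=0.3360, 29/125=0.2320, 11/125=0.0880, 4/125=0.0320, 39/125=0.3120
Proportions for Bombus terrestris (n=160): 5/160=0.0313, 69/160=0.4313, 51/160=0.3188, 23/160=0.1438, 12/160=0.0750
Σ p₁ᵢp₂ᵢ = 0.010517 + 0.100062 + 0.028054 + 0.004602 + 0.023400 = 0.166635
Σp_1ᵢ² = 0.3360² + 0.2320² + 0.0880² + 0.0320² + 0.3120² = 0.112896 + 0.053824 + 0.007744 + 0.001024 + 0.097344 = 0.272832
Σp_2ᵢ² = 0.0313² + 0.4313² + 0.3188² + 0.1438² + 0.0750² = 0.000980 + 0.186020 + 0.101633 + 0.020678 + 0.005625 = 0.314936
O = 0.166635 / √(0.272832 × 0.314936) = 0.166635 / 0.2931290 = 0.5685
O = 0.5685 < 0.8 → No.

No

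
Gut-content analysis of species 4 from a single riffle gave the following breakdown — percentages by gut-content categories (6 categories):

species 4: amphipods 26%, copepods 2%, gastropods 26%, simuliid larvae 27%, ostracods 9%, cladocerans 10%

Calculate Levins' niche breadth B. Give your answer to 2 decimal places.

4.41

Convert percentages to proportions (divide by 100).
Σpᵢ² = 0.26² + 0.02² + 0.26² + 0.27² + 0.09² + 0.10² = 0.0676 + 0.0004 + 0.0676 + 0.0729 + 0.0081 + 0.0100 = 0.2266
B = 1 / 0.2266 = 4.4131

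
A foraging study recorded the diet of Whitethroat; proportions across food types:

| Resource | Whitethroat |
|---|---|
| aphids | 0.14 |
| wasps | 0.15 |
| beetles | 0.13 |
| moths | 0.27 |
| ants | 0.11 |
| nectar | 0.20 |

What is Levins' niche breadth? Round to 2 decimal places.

5.43

Σpᵢ² = 0.14² + 0.15² + 0.13² + 0.27² + 0.11² + 0.20² = 0.0196 + 0.0225 + 0.0169 + 0.0729 + 0.0121 + 0.0400 = 0.1840
B = 1 / 0.1840 = 5.4348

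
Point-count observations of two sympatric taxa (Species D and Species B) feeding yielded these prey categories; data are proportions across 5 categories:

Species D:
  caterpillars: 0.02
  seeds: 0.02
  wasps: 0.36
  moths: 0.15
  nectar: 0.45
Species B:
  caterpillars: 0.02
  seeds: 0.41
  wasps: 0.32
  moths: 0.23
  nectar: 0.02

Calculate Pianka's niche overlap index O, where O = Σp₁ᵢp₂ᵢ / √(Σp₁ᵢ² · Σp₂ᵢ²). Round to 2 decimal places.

Σ p₁ᵢp₂ᵢ = 0.0004 + 0.0082 + 0.1152 + 0.0345 + 0.0090 = 0.1673
Σp_1ᵢ² = 0.02² + 0.02² + 0.36² + 0.15² + 0.45² = 0.0004 + 0.0004 + 0.1296 + 0.0225 + 0.2025 = 0.3554
Σp_2ᵢ² = 0.02² + 0.41² + 0.32² + 0.23² + 0.02² = 0.0004 + 0.1681 + 0.1024 + 0.0529 + 0.0004 = 0.3242
O = 0.1673 / √(0.3554 × 0.3242) = 0.1673 / 0.33944 = 0.4929

0.49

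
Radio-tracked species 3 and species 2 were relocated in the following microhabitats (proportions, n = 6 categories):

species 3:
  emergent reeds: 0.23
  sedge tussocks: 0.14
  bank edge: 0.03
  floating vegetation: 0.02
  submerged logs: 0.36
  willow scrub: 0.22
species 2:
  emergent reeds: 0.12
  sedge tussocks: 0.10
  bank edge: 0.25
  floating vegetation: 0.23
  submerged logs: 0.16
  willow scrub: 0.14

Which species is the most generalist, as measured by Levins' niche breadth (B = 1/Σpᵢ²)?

species 2

Σp_3ᵢ² = 0.23² + 0.14² + 0.03² + 0.02² + 0.36² + 0.22² = 0.0529 + 0.0196 + 0.0009 + 0.0004 + 0.1296 + 0.0484 = 0.2518
B_3 = 1 / 0.2518 = 3.9714
Σp_2ᵢ² = 0.12² + 0.10² + 0.25² + 0.23² + 0.16² + 0.14² = 0.0144 + 0.0100 + 0.0625 + 0.0529 + 0.0256 + 0.0196 = 0.1850
B_2 = 1 / 0.1850 = 5.4054
Highest B → broadest niche (most generalist): species 2 (B = 5.41).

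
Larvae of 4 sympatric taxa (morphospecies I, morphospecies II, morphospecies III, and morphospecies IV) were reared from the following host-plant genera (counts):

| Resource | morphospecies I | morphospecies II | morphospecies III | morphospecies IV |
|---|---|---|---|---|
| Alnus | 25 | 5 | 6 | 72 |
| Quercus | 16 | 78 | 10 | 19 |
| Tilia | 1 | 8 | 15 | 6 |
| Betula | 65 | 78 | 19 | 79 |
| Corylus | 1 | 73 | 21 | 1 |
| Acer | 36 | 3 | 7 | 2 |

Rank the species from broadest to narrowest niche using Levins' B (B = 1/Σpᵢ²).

Proportions for morphospecies I (n=144): 25/144=0.1736, 16/144=0.1111, 1/144=0.0069, 65/144=0.4514, 1/144=0.0069, 36/144=0.2500
Proportions for morphospecies II (n=245): 5/245=0.0204, 78/245=0.3184, 8/245=0.0327, 78/245=0.3184, 73/245=0.2980, 3/245=0.0122
Proportions for morphospecies III (n=78): 6/78=0.0769, 10/78=0.1282, 15/78=0.1923, 19/78=0.2436, 21/78=0.2692, 7/78=0.0897
Proportions for morphospecies IV (n=179): 72/179=0.4022, 19/179=0.1061, 6/179=0.0335, 79/179=0.4413, 1/179=0.0056, 2/179=0.0112
Σp_Iᵢ² = 0.1736² + 0.1111² + 0.0069² + 0.4514² + 0.0069² + 0.2500² = 0.030137 + 0.012343 + 0.000048 + 0.203762 + 0.000048 + 0.062500 = 0.308838
B_I = 1 / 0.308838 = 3.2379
Σp_IIᵢ² = 0.0204² + 0.3184² + 0.0327² + 0.3184² + 0.2980² + 0.0122² = 0.000416 + 0.101379 + 0.001069 + 0.101379 + 0.088804 + 0.000149 = 0.293196
B_II = 1 / 0.293196 = 3.4107
Σp_IIIᵢ² = 0.0769² + 0.1282² + 0.1923² + 0.2436² + 0.2692² + 0.0897² = 0.005914 + 0.016435 + 0.036979 + 0.059341 + 0.072469 + 0.008046 = 0.199184
B_III = 1 / 0.199184 = 5.0205
Σp_IVᵢ² = 0.4022² + 0.1061² + 0.0335² + 0.4413² + 0.0056² + 0.0112² = 0.161765 + 0.011257 + 0.001122 + 0.194746 + 0.000031 + 0.000125 = 0.369046
B_IV = 1 / 0.369046 = 2.7097
Ranking by B (broadest → narrowest): morphospecies III (5.02) > morphospecies II (3.41) > morphospecies I (3.24) > morphospecies IV (2.71)

morphospecies III > morphospecies II > morphospecies I > morphospecies IV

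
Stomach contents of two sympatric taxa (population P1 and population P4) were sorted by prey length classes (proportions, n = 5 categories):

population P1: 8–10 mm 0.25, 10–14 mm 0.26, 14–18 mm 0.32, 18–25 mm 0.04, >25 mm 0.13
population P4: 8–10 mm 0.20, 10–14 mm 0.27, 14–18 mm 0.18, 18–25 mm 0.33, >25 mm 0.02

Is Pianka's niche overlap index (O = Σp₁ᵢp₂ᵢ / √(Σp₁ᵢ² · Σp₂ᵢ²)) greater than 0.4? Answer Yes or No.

Yes

Σ p₁ᵢp₂ᵢ = 0.0500 + 0.0702 + 0.0576 + 0.0132 + 0.0026 = 0.1936
Σp_1ᵢ² = 0.25² + 0.26² + 0.32² + 0.04² + 0.13² = 0.0625 + 0.0676 + 0.1024 + 0.0016 + 0.0169 = 0.2510
Σp_2ᵢ² = 0.20² + 0.27² + 0.18² + 0.33² + 0.02² = 0.0400 + 0.0729 + 0.0324 + 0.1089 + 0.0004 = 0.2546
O = 0.1936 / √(0.2510 × 0.2546) = 0.1936 / 0.25279 = 0.7659
O = 0.7659 > 0.4 → Yes.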